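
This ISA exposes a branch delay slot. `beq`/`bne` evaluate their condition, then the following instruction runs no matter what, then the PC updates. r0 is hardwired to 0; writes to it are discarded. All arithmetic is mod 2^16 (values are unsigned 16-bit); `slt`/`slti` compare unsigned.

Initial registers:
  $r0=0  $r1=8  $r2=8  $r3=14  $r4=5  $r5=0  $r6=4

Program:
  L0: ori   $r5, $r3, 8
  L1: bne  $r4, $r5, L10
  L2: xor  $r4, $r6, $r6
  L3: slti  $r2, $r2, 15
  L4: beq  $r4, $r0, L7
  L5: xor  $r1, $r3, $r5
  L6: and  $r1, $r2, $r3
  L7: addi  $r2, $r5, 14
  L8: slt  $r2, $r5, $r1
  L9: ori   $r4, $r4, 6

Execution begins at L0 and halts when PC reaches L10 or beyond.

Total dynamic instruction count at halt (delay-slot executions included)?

#0 ori   $r5, $r3, 8 ; 0/8/8/14/5/14/4
#1 bne  $r4, $r5, L10 ; 0/8/8/14/5/14/4 ; →target
#2 xor  $r4, $r6, $r6 ; 0/8/8/14/0/14/4

3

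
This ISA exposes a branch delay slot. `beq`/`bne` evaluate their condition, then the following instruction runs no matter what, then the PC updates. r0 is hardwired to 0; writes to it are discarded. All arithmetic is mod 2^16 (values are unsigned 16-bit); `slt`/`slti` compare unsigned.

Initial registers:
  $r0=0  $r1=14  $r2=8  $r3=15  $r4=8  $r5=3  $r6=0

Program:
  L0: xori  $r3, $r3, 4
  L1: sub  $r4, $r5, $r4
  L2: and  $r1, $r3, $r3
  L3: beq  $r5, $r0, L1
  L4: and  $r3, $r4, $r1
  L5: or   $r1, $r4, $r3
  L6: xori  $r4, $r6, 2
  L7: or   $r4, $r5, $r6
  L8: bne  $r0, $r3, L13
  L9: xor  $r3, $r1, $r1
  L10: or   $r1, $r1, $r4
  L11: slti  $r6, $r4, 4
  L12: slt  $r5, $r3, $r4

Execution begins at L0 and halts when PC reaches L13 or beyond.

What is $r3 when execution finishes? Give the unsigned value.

0

#0 xori  $r3, $r3, 4 ; 0/14/8/11/8/3/0
#1 sub  $r4, $r5, $r4 ; 0/14/8/11/65531/3/0
#2 and  $r1, $r3, $r3 ; 0/11/8/11/65531/3/0
#3 beq  $r5, $r0, L1 ; 0/11/8/11/65531/3/0 ; →fallthru
#4 and  $r3, $r4, $r1 ; 0/11/8/11/65531/3/0
#5 or   $r1, $r4, $r3 ; 0/65531/8/11/65531/3/0
#6 xori  $r4, $r6, 2 ; 0/65531/8/11/2/3/0
#7 or   $r4, $r5, $r6 ; 0/65531/8/11/3/3/0
#8 bne  $r0, $r3, L13 ; 0/65531/8/11/3/3/0 ; →target
#9 xor  $r3, $r1, $r1 ; 0/65531/8/0/3/3/0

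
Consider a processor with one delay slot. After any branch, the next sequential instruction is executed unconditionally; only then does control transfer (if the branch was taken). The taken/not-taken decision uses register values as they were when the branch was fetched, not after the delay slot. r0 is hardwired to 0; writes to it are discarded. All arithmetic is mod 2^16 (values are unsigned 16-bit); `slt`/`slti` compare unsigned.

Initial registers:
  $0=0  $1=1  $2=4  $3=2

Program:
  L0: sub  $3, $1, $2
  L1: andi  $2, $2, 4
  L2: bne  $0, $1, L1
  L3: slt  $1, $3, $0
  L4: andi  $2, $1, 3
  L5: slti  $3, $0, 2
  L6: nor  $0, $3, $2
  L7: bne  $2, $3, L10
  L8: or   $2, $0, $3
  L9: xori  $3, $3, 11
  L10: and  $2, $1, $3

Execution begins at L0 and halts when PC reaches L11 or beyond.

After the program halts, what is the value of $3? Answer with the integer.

1

#0 sub  $3, $1, $2 ; 0/1/4/65533
#1 andi  $2, $2, 4 ; 0/1/4/65533
#2 bne  $0, $1, L1 ; 0/1/4/65533 ; →target
#3 slt  $1, $3, $0 ; 0/0/4/65533
#1 andi  $2, $2, 4 ; 0/0/4/65533
#2 bne  $0, $1, L1 ; 0/0/4/65533 ; →fallthru
#3 slt  $1, $3, $0 ; 0/0/4/65533
#4 andi  $2, $1, 3 ; 0/0/0/65533
#5 slti  $3, $0, 2 ; 0/0/0/1
#6 nor  $0, $3, $2 ; 0/0/0/1
#7 bne  $2, $3, L10 ; 0/0/0/1 ; →target
#8 or   $2, $0, $3 ; 0/0/1/1
#10 and  $2, $1, $3 ; 0/0/0/1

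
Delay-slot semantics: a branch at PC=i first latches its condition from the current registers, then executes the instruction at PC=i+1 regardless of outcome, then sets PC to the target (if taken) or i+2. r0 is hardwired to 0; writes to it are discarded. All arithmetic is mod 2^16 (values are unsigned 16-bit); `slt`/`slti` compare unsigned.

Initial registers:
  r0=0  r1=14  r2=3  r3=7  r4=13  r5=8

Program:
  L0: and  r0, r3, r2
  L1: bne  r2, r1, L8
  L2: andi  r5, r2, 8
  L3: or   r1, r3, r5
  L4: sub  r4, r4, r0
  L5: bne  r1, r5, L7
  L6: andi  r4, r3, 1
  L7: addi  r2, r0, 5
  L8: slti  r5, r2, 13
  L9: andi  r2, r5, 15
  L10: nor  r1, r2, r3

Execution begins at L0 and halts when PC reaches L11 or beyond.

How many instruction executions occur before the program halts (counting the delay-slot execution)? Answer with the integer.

6

PC=0  and  r0, r3, r2        | r0=0 r1=14 r2=3 r3=7 r4=13 r5=8
PC=1  bne  r2, r1, L8        | r0=0 r1=14 r2=3 r3=7 r4=13 r5=8  [TAKEN]
PC=2  andi  r5, r2, 8        | r0=0 r1=14 r2=3 r3=7 r4=13 r5=0
PC=8  slti  r5, r2, 13       | r0=0 r1=14 r2=3 r3=7 r4=13 r5=1
PC=9  andi  r2, r5, 15       | r0=0 r1=14 r2=1 r3=7 r4=13 r5=1
PC=10 nor  r1, r2, r3        | r0=0 r1=65528 r2=1 r3=7 r4=13 r5=1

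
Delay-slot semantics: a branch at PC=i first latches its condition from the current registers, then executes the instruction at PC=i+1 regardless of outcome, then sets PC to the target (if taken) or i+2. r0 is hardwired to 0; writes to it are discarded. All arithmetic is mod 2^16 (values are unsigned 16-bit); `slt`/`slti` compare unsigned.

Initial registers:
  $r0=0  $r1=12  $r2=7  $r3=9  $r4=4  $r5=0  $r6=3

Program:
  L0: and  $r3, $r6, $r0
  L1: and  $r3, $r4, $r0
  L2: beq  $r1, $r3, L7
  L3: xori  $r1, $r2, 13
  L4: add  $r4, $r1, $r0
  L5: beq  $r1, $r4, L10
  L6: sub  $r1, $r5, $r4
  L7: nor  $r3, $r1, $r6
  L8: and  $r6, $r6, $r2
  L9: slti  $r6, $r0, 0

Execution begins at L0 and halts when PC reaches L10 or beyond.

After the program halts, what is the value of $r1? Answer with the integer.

#0 and  $r3, $r6, $r0 ; 0/12/7/0/4/0/3
#1 and  $r3, $r4, $r0 ; 0/12/7/0/4/0/3
#2 beq  $r1, $r3, L7 ; 0/12/7/0/4/0/3 ; →fallthru
#3 xori  $r1, $r2, 13 ; 0/10/7/0/4/0/3
#4 add  $r4, $r1, $r0 ; 0/10/7/0/10/0/3
#5 beq  $r1, $r4, L10 ; 0/10/7/0/10/0/3 ; →target
#6 sub  $r1, $r5, $r4 ; 0/65526/7/0/10/0/3

65526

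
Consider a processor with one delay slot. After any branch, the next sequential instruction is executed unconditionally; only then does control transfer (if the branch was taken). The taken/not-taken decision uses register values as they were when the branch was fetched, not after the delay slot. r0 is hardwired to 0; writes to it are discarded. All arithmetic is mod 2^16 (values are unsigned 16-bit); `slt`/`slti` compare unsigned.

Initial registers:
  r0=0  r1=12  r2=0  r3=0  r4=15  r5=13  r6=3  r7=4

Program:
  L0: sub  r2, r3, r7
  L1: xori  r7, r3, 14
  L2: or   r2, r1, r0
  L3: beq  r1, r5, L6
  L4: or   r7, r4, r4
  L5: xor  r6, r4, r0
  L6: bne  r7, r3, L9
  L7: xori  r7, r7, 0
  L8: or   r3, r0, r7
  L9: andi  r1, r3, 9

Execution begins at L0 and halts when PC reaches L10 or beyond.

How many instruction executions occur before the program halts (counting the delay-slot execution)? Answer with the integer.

[0] sub  r2, r3, r7  →  {r0:0, r1:12, r2:65532, r3:0, r4:15, r5:13, r6:3, r7:4}
[1] xori  r7, r3, 14  →  {r0:0, r1:12, r2:65532, r3:0, r4:15, r5:13, r6:3, r7:14}
[2] or   r2, r1, r0  →  {r0:0, r1:12, r2:12, r3:0, r4:15, r5:13, r6:3, r7:14}
[3] beq  r1, r5, L6  →  {r0:0, r1:12, r2:12, r3:0, r4:15, r5:13, r6:3, r7:14}  ⟨branch fallthrough⟩
[4] or   r7, r4, r4  →  {r0:0, r1:12, r2:12, r3:0, r4:15, r5:13, r6:3, r7:15}
[5] xor  r6, r4, r0  →  {r0:0, r1:12, r2:12, r3:0, r4:15, r5:13, r6:15, r7:15}
[6] bne  r7, r3, L9  →  {r0:0, r1:12, r2:12, r3:0, r4:15, r5:13, r6:15, r7:15}  ⟨branch taken⟩
[7] xori  r7, r7, 0  →  {r0:0, r1:12, r2:12, r3:0, r4:15, r5:13, r6:15, r7:15}
[9] andi  r1, r3, 9  →  {r0:0, r1:0, r2:12, r3:0, r4:15, r5:13, r6:15, r7:15}

9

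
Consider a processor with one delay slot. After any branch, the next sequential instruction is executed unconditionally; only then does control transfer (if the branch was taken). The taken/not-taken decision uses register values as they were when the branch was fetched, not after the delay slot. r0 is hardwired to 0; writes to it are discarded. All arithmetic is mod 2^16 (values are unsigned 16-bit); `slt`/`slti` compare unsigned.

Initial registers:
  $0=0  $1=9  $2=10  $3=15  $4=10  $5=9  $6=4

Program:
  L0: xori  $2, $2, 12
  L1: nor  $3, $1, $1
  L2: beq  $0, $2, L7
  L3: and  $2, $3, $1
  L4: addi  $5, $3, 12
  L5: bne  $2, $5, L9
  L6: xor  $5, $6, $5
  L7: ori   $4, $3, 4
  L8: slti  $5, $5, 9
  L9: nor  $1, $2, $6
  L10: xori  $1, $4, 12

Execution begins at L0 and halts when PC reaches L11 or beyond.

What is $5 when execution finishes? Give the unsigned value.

6

#0 xori  $2, $2, 12 ; 0/9/6/15/10/9/4
#1 nor  $3, $1, $1 ; 0/9/6/65526/10/9/4
#2 beq  $0, $2, L7 ; 0/9/6/65526/10/9/4 ; →fallthru
#3 and  $2, $3, $1 ; 0/9/0/65526/10/9/4
#4 addi  $5, $3, 12 ; 0/9/0/65526/10/2/4
#5 bne  $2, $5, L9 ; 0/9/0/65526/10/2/4 ; →target
#6 xor  $5, $6, $5 ; 0/9/0/65526/10/6/4
#9 nor  $1, $2, $6 ; 0/65531/0/65526/10/6/4
#10 xori  $1, $4, 12 ; 0/6/0/65526/10/6/4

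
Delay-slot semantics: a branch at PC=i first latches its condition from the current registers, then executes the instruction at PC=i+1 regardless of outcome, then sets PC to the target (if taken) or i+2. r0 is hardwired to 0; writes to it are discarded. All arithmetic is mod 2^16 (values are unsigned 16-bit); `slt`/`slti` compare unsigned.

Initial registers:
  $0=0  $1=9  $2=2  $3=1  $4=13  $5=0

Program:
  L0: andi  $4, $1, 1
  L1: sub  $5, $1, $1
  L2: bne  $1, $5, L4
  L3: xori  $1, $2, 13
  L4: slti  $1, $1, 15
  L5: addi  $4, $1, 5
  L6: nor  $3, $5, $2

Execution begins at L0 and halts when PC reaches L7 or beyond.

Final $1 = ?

0

PC=0  andi  $4, $1, 1        | $0=0 $1=9 $2=2 $3=1 $4=1 $5=0
PC=1  sub  $5, $1, $1        | $0=0 $1=9 $2=2 $3=1 $4=1 $5=0
PC=2  bne  $1, $5, L4        | $0=0 $1=9 $2=2 $3=1 $4=1 $5=0  [TAKEN]
PC=3  xori  $1, $2, 13       | $0=0 $1=15 $2=2 $3=1 $4=1 $5=0
PC=4  slti  $1, $1, 15       | $0=0 $1=0 $2=2 $3=1 $4=1 $5=0
PC=5  addi  $4, $1, 5        | $0=0 $1=0 $2=2 $3=1 $4=5 $5=0
PC=6  nor  $3, $5, $2        | $0=0 $1=0 $2=2 $3=65533 $4=5 $5=0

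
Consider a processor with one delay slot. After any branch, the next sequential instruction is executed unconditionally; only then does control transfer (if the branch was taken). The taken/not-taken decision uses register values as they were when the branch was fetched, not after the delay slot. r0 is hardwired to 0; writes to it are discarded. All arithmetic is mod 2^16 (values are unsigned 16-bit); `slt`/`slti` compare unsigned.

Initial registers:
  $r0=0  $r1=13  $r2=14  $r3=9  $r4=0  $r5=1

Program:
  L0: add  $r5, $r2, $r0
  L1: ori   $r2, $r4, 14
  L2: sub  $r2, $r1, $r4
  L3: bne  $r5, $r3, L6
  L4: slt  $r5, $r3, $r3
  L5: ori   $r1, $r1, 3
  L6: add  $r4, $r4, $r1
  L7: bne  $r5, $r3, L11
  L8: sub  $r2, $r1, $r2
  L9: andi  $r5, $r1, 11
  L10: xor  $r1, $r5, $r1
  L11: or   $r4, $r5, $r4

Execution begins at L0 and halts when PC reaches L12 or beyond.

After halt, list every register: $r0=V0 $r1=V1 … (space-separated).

  step pc=0: add  $r5, $r2, $r0  regs=(0,13,14,9,0,14)
  step pc=1: ori   $r2, $r4, 14  regs=(0,13,14,9,0,14)
  step pc=2: sub  $r2, $r1, $r4  regs=(0,13,13,9,0,14)
  step pc=3: bne  $r5, $r3, L6  cond=T  regs=(0,13,13,9,0,14)
  step pc=4: slt  $r5, $r3, $r3  regs=(0,13,13,9,0,0)
  step pc=6: add  $r4, $r4, $r1  regs=(0,13,13,9,13,0)
  step pc=7: bne  $r5, $r3, L11  cond=T  regs=(0,13,13,9,13,0)
  step pc=8: sub  $r2, $r1, $r2  regs=(0,13,0,9,13,0)
  step pc=11: or   $r4, $r5, $r4  regs=(0,13,0,9,13,0)

$r0=0 $r1=13 $r2=0 $r3=9 $r4=13 $r5=0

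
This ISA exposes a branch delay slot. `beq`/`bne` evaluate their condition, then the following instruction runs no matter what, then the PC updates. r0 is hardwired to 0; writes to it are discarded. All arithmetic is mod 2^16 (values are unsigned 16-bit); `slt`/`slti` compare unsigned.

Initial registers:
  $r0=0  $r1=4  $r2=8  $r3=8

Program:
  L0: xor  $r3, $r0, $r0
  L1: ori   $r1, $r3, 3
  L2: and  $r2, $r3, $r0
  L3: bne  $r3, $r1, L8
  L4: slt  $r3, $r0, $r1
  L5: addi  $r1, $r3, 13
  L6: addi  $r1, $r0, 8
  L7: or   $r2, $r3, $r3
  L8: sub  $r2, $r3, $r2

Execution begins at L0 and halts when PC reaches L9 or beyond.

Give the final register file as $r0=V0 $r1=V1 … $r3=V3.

  step pc=0: xor  $r3, $r0, $r0  regs=(0,4,8,0)
  step pc=1: ori   $r1, $r3, 3  regs=(0,3,8,0)
  step pc=2: and  $r2, $r3, $r0  regs=(0,3,0,0)
  step pc=3: bne  $r3, $r1, L8  cond=T  regs=(0,3,0,0)
  step pc=4: slt  $r3, $r0, $r1  regs=(0,3,0,1)
  step pc=8: sub  $r2, $r3, $r2  regs=(0,3,1,1)

$r0=0 $r1=3 $r2=1 $r3=1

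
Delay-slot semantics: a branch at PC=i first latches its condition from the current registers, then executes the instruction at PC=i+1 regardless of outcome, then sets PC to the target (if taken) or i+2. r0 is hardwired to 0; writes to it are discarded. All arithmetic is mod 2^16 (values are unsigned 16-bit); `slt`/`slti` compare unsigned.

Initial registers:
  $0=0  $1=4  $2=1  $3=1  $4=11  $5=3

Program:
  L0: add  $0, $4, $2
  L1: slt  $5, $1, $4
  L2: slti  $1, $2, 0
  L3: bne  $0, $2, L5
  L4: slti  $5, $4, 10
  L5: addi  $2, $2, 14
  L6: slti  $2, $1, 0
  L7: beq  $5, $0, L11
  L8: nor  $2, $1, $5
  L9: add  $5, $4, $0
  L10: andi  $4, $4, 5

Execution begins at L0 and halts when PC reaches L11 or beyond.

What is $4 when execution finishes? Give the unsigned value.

PC=0  add  $0, $4, $2        | $0=0 $1=4 $2=1 $3=1 $4=11 $5=3
PC=1  slt  $5, $1, $4        | $0=0 $1=4 $2=1 $3=1 $4=11 $5=1
PC=2  slti  $1, $2, 0        | $0=0 $1=0 $2=1 $3=1 $4=11 $5=1
PC=3  bne  $0, $2, L5        | $0=0 $1=0 $2=1 $3=1 $4=11 $5=1  [TAKEN]
PC=4  slti  $5, $4, 10       | $0=0 $1=0 $2=1 $3=1 $4=11 $5=0
PC=5  addi  $2, $2, 14       | $0=0 $1=0 $2=15 $3=1 $4=11 $5=0
PC=6  slti  $2, $1, 0        | $0=0 $1=0 $2=0 $3=1 $4=11 $5=0
PC=7  beq  $5, $0, L11       | $0=0 $1=0 $2=0 $3=1 $4=11 $5=0  [TAKEN]
PC=8  nor  $2, $1, $5        | $0=0 $1=0 $2=65535 $3=1 $4=11 $5=0

11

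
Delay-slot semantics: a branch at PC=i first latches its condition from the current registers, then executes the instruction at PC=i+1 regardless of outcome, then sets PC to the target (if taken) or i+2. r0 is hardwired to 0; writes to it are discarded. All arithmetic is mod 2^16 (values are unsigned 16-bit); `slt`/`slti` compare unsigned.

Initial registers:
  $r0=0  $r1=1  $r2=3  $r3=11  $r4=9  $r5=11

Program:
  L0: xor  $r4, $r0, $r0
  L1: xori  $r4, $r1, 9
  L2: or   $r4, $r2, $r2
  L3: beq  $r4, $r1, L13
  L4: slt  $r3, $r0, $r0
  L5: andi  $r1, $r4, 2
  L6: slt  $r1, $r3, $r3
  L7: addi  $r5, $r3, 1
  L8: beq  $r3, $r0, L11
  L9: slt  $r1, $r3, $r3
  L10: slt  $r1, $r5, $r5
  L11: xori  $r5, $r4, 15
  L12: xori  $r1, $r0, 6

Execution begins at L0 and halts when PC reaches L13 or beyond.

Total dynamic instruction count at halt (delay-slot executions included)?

#0 xor  $r4, $r0, $r0 ; 0/1/3/11/0/11
#1 xori  $r4, $r1, 9 ; 0/1/3/11/8/11
#2 or   $r4, $r2, $r2 ; 0/1/3/11/3/11
#3 beq  $r4, $r1, L13 ; 0/1/3/11/3/11 ; →fallthru
#4 slt  $r3, $r0, $r0 ; 0/1/3/0/3/11
#5 andi  $r1, $r4, 2 ; 0/2/3/0/3/11
#6 slt  $r1, $r3, $r3 ; 0/0/3/0/3/11
#7 addi  $r5, $r3, 1 ; 0/0/3/0/3/1
#8 beq  $r3, $r0, L11 ; 0/0/3/0/3/1 ; →target
#9 slt  $r1, $r3, $r3 ; 0/0/3/0/3/1
#11 xori  $r5, $r4, 15 ; 0/0/3/0/3/12
#12 xori  $r1, $r0, 6 ; 0/6/3/0/3/12

12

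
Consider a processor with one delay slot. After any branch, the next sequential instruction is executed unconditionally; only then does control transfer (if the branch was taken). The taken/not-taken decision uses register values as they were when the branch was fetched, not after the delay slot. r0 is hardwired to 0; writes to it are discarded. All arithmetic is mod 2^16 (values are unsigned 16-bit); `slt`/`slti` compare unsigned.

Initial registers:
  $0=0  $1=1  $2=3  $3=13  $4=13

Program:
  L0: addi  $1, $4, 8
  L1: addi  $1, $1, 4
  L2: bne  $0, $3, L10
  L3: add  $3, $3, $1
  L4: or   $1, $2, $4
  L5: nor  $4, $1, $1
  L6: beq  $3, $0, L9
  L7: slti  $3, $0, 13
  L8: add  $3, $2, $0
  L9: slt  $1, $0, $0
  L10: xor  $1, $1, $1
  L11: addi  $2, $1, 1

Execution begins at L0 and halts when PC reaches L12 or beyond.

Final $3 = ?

38

PC=0  addi  $1, $4, 8        | $0=0 $1=21 $2=3 $3=13 $4=13
PC=1  addi  $1, $1, 4        | $0=0 $1=25 $2=3 $3=13 $4=13
PC=2  bne  $0, $3, L10       | $0=0 $1=25 $2=3 $3=13 $4=13  [TAKEN]
PC=3  add  $3, $3, $1        | $0=0 $1=25 $2=3 $3=38 $4=13
PC=10 xor  $1, $1, $1        | $0=0 $1=0 $2=3 $3=38 $4=13
PC=11 addi  $2, $1, 1        | $0=0 $1=0 $2=1 $3=38 $4=13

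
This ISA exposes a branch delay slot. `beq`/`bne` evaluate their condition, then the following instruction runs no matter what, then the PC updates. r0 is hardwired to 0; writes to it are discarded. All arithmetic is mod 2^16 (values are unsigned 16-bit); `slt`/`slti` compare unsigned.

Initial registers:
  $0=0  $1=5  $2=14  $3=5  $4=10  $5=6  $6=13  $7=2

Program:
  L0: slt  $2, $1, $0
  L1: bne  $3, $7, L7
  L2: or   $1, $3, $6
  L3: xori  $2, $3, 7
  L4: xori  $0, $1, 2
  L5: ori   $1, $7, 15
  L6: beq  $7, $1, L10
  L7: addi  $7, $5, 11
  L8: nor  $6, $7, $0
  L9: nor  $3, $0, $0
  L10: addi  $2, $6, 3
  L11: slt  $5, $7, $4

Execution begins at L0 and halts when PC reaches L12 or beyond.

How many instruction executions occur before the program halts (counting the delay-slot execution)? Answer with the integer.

PC=0  slt  $2, $1, $0        | $0=0 $1=5 $2=0 $3=5 $4=10 $5=6 $6=13 $7=2
PC=1  bne  $3, $7, L7        | $0=0 $1=5 $2=0 $3=5 $4=10 $5=6 $6=13 $7=2  [TAKEN]
PC=2  or   $1, $3, $6        | $0=0 $1=13 $2=0 $3=5 $4=10 $5=6 $6=13 $7=2
PC=7  addi  $7, $5, 11       | $0=0 $1=13 $2=0 $3=5 $4=10 $5=6 $6=13 $7=17
PC=8  nor  $6, $7, $0        | $0=0 $1=13 $2=0 $3=5 $4=10 $5=6 $6=65518 $7=17
PC=9  nor  $3, $0, $0        | $0=0 $1=13 $2=0 $3=65535 $4=10 $5=6 $6=65518 $7=17
PC=10 addi  $2, $6, 3        | $0=0 $1=13 $2=65521 $3=65535 $4=10 $5=6 $6=65518 $7=17
PC=11 slt  $5, $7, $4        | $0=0 $1=13 $2=65521 $3=65535 $4=10 $5=0 $6=65518 $7=17

8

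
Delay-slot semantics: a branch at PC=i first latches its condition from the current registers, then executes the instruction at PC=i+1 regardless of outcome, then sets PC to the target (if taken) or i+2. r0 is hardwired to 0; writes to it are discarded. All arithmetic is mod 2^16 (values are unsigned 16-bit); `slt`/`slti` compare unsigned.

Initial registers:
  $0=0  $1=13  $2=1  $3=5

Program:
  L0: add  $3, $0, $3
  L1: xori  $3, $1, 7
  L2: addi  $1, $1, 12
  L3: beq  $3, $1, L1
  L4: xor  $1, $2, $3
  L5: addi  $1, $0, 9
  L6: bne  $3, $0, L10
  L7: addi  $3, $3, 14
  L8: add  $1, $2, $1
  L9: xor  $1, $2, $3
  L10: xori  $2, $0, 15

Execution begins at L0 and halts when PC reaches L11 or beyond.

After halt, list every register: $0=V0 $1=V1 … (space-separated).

#0 add  $3, $0, $3 ; 0/13/1/5
#1 xori  $3, $1, 7 ; 0/13/1/10
#2 addi  $1, $1, 12 ; 0/25/1/10
#3 beq  $3, $1, L1 ; 0/25/1/10 ; →fallthru
#4 xor  $1, $2, $3 ; 0/11/1/10
#5 addi  $1, $0, 9 ; 0/9/1/10
#6 bne  $3, $0, L10 ; 0/9/1/10 ; →target
#7 addi  $3, $3, 14 ; 0/9/1/24
#10 xori  $2, $0, 15 ; 0/9/15/24

$0=0 $1=9 $2=15 $3=24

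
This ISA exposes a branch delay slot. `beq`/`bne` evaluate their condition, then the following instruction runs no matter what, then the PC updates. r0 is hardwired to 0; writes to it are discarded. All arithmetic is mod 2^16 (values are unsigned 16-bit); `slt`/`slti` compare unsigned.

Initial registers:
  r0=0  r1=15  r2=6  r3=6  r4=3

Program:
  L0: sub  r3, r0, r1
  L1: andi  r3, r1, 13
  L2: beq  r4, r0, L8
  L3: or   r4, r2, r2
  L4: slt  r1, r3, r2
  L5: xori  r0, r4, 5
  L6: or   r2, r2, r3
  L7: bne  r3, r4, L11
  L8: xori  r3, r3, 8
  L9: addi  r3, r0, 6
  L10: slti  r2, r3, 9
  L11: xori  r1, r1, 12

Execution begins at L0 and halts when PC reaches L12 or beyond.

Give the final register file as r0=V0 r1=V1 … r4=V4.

#0 sub  r3, r0, r1 ; 0/15/6/65521/3
#1 andi  r3, r1, 13 ; 0/15/6/13/3
#2 beq  r4, r0, L8 ; 0/15/6/13/3 ; →fallthru
#3 or   r4, r2, r2 ; 0/15/6/13/6
#4 slt  r1, r3, r2 ; 0/0/6/13/6
#5 xori  r0, r4, 5 ; 0/0/6/13/6
#6 or   r2, r2, r3 ; 0/0/15/13/6
#7 bne  r3, r4, L11 ; 0/0/15/13/6 ; →target
#8 xori  r3, r3, 8 ; 0/0/15/5/6
#11 xori  r1, r1, 12 ; 0/12/15/5/6

r0=0 r1=12 r2=15 r3=5 r4=6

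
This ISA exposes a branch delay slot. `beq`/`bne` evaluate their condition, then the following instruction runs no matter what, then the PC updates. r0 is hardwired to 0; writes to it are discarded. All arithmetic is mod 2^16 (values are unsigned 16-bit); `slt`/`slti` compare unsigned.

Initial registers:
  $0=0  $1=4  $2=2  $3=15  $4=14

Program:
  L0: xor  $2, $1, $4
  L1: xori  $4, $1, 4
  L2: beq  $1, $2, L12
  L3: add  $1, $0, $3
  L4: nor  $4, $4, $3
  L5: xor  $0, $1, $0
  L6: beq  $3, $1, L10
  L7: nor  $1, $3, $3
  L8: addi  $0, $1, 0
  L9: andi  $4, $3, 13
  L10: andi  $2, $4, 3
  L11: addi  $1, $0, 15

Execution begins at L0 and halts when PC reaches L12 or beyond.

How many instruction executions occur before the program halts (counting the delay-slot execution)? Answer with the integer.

10

#0 xor  $2, $1, $4 ; 0/4/10/15/14
#1 xori  $4, $1, 4 ; 0/4/10/15/0
#2 beq  $1, $2, L12 ; 0/4/10/15/0 ; →fallthru
#3 add  $1, $0, $3 ; 0/15/10/15/0
#4 nor  $4, $4, $3 ; 0/15/10/15/65520
#5 xor  $0, $1, $0 ; 0/15/10/15/65520
#6 beq  $3, $1, L10 ; 0/15/10/15/65520 ; →target
#7 nor  $1, $3, $3 ; 0/65520/10/15/65520
#10 andi  $2, $4, 3 ; 0/65520/0/15/65520
#11 addi  $1, $0, 15 ; 0/15/0/15/65520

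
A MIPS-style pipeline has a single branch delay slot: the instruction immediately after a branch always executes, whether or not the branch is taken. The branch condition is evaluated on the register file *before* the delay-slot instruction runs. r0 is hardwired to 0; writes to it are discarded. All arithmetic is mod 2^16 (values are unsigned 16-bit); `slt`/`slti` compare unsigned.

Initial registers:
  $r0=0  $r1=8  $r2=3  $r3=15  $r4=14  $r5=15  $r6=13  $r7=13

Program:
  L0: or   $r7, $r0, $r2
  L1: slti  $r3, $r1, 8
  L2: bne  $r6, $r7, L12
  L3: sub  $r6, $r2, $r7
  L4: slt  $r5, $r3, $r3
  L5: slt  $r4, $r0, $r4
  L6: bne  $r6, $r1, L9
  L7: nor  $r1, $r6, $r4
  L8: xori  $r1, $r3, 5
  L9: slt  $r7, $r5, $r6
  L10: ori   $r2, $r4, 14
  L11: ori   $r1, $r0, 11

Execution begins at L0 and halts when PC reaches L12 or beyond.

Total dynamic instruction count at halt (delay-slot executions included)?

4

PC=0  or   $r7, $r0, $r2     | $r0=0 $r1=8 $r2=3 $r3=15 $r4=14 $r5=15 $r6=13 $r7=3
PC=1  slti  $r3, $r1, 8      | $r0=0 $r1=8 $r2=3 $r3=0 $r4=14 $r5=15 $r6=13 $r7=3
PC=2  bne  $r6, $r7, L12     | $r0=0 $r1=8 $r2=3 $r3=0 $r4=14 $r5=15 $r6=13 $r7=3  [TAKEN]
PC=3  sub  $r6, $r2, $r7     | $r0=0 $r1=8 $r2=3 $r3=0 $r4=14 $r5=15 $r6=0 $r7=3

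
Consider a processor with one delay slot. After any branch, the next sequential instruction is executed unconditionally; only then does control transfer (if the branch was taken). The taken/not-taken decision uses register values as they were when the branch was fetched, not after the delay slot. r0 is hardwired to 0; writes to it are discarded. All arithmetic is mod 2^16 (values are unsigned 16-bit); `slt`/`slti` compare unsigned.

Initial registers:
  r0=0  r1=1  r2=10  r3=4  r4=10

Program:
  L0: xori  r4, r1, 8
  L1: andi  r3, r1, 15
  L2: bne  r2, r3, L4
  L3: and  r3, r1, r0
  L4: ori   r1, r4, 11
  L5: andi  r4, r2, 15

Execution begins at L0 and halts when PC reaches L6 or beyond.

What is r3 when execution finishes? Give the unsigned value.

#0 xori  r4, r1, 8 ; 0/1/10/4/9
#1 andi  r3, r1, 15 ; 0/1/10/1/9
#2 bne  r2, r3, L4 ; 0/1/10/1/9 ; →target
#3 and  r3, r1, r0 ; 0/1/10/0/9
#4 ori   r1, r4, 11 ; 0/11/10/0/9
#5 andi  r4, r2, 15 ; 0/11/10/0/10

0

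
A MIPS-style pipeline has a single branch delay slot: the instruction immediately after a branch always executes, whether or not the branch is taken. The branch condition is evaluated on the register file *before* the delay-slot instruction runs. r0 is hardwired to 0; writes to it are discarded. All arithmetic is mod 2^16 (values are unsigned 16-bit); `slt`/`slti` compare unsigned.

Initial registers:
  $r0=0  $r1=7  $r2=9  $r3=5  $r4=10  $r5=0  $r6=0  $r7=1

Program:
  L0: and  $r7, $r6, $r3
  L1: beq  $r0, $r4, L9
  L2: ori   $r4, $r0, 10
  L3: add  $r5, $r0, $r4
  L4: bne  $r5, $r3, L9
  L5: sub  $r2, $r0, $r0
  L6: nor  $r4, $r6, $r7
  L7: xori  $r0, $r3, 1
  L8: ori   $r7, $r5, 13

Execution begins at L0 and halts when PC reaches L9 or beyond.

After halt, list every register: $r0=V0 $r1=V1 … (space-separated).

  step pc=0: and  $r7, $r6, $r3  regs=(0,7,9,5,10,0,0,0)
  step pc=1: beq  $r0, $r4, L9  cond=F  regs=(0,7,9,5,10,0,0,0)
  step pc=2: ori   $r4, $r0, 10  regs=(0,7,9,5,10,0,0,0)
  step pc=3: add  $r5, $r0, $r4  regs=(0,7,9,5,10,10,0,0)
  step pc=4: bne  $r5, $r3, L9  cond=T  regs=(0,7,9,5,10,10,0,0)
  step pc=5: sub  $r2, $r0, $r0  regs=(0,7,0,5,10,10,0,0)

$r0=0 $r1=7 $r2=0 $r3=5 $r4=10 $r5=10 $r6=0 $r7=0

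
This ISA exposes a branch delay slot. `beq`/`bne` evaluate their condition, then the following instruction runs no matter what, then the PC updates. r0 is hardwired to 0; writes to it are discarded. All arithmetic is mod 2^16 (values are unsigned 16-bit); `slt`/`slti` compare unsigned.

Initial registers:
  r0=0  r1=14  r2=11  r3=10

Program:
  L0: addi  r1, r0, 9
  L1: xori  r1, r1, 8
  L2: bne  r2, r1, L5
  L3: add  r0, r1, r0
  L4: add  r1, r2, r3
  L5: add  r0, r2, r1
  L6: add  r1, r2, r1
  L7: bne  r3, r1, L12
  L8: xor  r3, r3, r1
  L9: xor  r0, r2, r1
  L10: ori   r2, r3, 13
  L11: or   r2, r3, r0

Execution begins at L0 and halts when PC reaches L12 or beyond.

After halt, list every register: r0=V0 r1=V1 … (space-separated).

  step pc=0: addi  r1, r0, 9  regs=(0,9,11,10)
  step pc=1: xori  r1, r1, 8  regs=(0,1,11,10)
  step pc=2: bne  r2, r1, L5  cond=T  regs=(0,1,11,10)
  step pc=3: add  r0, r1, r0  regs=(0,1,11,10)
  step pc=5: add  r0, r2, r1  regs=(0,1,11,10)
  step pc=6: add  r1, r2, r1  regs=(0,12,11,10)
  step pc=7: bne  r3, r1, L12  cond=T  regs=(0,12,11,10)
  step pc=8: xor  r3, r3, r1  regs=(0,12,11,6)

r0=0 r1=12 r2=11 r3=6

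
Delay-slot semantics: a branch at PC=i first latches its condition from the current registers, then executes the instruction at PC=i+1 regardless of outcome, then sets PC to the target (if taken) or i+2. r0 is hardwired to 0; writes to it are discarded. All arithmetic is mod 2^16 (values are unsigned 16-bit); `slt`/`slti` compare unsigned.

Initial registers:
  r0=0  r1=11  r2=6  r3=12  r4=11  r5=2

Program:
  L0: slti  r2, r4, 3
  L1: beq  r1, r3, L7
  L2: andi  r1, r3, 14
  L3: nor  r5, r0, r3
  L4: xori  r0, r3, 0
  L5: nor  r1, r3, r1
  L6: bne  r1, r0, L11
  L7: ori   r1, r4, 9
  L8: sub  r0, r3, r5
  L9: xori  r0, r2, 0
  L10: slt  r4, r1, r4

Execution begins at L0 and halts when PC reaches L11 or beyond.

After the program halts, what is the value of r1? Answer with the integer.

#0 slti  r2, r4, 3 ; 0/11/0/12/11/2
#1 beq  r1, r3, L7 ; 0/11/0/12/11/2 ; →fallthru
#2 andi  r1, r3, 14 ; 0/12/0/12/11/2
#3 nor  r5, r0, r3 ; 0/12/0/12/11/65523
#4 xori  r0, r3, 0 ; 0/12/0/12/11/65523
#5 nor  r1, r3, r1 ; 0/65523/0/12/11/65523
#6 bne  r1, r0, L11 ; 0/65523/0/12/11/65523 ; →target
#7 ori   r1, r4, 9 ; 0/11/0/12/11/65523

11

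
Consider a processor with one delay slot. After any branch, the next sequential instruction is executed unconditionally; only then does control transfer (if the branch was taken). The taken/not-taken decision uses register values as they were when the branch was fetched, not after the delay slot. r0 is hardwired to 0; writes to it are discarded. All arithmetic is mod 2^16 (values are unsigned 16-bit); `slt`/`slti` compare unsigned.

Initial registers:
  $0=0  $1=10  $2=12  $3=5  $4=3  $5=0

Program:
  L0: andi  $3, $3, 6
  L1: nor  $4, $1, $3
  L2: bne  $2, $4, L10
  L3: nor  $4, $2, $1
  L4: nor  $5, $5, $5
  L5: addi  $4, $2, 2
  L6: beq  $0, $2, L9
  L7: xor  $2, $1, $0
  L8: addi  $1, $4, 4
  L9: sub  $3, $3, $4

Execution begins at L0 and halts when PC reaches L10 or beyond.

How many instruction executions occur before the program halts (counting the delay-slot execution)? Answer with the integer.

4

  step pc=0: andi  $3, $3, 6  regs=(0,10,12,4,3,0)
  step pc=1: nor  $4, $1, $3  regs=(0,10,12,4,65521,0)
  step pc=2: bne  $2, $4, L10  cond=T  regs=(0,10,12,4,65521,0)
  step pc=3: nor  $4, $2, $1  regs=(0,10,12,4,65521,0)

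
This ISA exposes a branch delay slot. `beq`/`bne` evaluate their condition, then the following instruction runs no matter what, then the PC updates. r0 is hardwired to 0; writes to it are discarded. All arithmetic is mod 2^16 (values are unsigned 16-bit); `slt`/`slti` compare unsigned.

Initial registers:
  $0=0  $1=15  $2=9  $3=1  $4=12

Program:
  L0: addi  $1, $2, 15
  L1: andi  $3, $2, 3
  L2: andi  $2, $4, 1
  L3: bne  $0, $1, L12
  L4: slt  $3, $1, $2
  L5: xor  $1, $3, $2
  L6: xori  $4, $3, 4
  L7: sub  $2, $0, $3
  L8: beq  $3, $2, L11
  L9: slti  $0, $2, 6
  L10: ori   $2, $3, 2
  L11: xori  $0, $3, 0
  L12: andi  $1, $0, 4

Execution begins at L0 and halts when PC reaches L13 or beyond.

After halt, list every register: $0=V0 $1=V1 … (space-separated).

#0 addi  $1, $2, 15 ; 0/24/9/1/12
#1 andi  $3, $2, 3 ; 0/24/9/1/12
#2 andi  $2, $4, 1 ; 0/24/0/1/12
#3 bne  $0, $1, L12 ; 0/24/0/1/12 ; →target
#4 slt  $3, $1, $2 ; 0/24/0/0/12
#12 andi  $1, $0, 4 ; 0/0/0/0/12

$0=0 $1=0 $2=0 $3=0 $4=12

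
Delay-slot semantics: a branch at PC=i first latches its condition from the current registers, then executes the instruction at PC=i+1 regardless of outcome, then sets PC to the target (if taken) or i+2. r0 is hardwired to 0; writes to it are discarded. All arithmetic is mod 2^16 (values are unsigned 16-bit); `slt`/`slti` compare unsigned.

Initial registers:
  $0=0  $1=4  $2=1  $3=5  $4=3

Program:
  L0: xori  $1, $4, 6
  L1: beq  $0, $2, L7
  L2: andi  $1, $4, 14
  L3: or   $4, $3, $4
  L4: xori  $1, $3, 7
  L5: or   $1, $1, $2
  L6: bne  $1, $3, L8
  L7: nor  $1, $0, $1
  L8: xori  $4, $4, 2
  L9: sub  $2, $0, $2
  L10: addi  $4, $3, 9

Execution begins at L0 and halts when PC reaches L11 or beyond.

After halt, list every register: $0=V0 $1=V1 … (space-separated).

$0=0 $1=65532 $2=65535 $3=5 $4=14

PC=0  xori  $1, $4, 6        | $0=0 $1=5 $2=1 $3=5 $4=3
PC=1  beq  $0, $2, L7        | $0=0 $1=5 $2=1 $3=5 $4=3  [not taken]
PC=2  andi  $1, $4, 14       | $0=0 $1=2 $2=1 $3=5 $4=3
PC=3  or   $4, $3, $4        | $0=0 $1=2 $2=1 $3=5 $4=7
PC=4  xori  $1, $3, 7        | $0=0 $1=2 $2=1 $3=5 $4=7
PC=5  or   $1, $1, $2        | $0=0 $1=3 $2=1 $3=5 $4=7
PC=6  bne  $1, $3, L8        | $0=0 $1=3 $2=1 $3=5 $4=7  [TAKEN]
PC=7  nor  $1, $0, $1        | $0=0 $1=65532 $2=1 $3=5 $4=7
PC=8  xori  $4, $4, 2        | $0=0 $1=65532 $2=1 $3=5 $4=5
PC=9  sub  $2, $0, $2        | $0=0 $1=65532 $2=65535 $3=5 $4=5
PC=10 addi  $4, $3, 9        | $0=0 $1=65532 $2=65535 $3=5 $4=14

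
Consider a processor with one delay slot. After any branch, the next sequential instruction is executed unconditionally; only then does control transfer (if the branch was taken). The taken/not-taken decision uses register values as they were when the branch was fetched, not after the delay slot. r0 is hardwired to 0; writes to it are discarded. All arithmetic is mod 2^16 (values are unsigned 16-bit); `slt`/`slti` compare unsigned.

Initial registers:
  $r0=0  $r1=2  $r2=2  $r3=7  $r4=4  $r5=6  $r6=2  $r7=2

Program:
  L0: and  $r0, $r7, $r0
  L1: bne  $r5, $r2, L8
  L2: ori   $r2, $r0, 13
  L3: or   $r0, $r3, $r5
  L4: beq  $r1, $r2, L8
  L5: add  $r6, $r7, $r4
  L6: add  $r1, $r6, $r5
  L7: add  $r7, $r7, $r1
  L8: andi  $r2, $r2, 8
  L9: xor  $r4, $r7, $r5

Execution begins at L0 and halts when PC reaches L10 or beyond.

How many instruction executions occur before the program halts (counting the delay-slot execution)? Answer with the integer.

5

[0] and  $r0, $r7, $r0  →  {$r0:0, $r1:2, $r2:2, $r3:7, $r4:4, $r5:6, $r6:2, $r7:2}
[1] bne  $r5, $r2, L8  →  {$r0:0, $r1:2, $r2:2, $r3:7, $r4:4, $r5:6, $r6:2, $r7:2}  ⟨branch taken⟩
[2] ori   $r2, $r0, 13  →  {$r0:0, $r1:2, $r2:13, $r3:7, $r4:4, $r5:6, $r6:2, $r7:2}
[8] andi  $r2, $r2, 8  →  {$r0:0, $r1:2, $r2:8, $r3:7, $r4:4, $r5:6, $r6:2, $r7:2}
[9] xor  $r4, $r7, $r5  →  {$r0:0, $r1:2, $r2:8, $r3:7, $r4:4, $r5:6, $r6:2, $r7:2}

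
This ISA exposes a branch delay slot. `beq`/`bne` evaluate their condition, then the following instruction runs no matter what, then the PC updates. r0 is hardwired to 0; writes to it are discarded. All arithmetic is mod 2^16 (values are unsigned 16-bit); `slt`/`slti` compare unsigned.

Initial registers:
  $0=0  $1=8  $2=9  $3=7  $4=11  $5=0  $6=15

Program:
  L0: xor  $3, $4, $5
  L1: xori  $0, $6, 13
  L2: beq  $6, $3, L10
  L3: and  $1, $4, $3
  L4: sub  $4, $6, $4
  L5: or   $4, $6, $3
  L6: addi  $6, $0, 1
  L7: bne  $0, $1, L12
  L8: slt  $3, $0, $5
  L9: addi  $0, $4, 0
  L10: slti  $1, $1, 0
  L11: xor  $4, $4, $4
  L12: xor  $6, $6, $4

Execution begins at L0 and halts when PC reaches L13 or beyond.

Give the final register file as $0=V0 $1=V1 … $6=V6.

#0 xor  $3, $4, $5 ; 0/8/9/11/11/0/15
#1 xori  $0, $6, 13 ; 0/8/9/11/11/0/15
#2 beq  $6, $3, L10 ; 0/8/9/11/11/0/15 ; →fallthru
#3 and  $1, $4, $3 ; 0/11/9/11/11/0/15
#4 sub  $4, $6, $4 ; 0/11/9/11/4/0/15
#5 or   $4, $6, $3 ; 0/11/9/11/15/0/15
#6 addi  $6, $0, 1 ; 0/11/9/11/15/0/1
#7 bne  $0, $1, L12 ; 0/11/9/11/15/0/1 ; →target
#8 slt  $3, $0, $5 ; 0/11/9/0/15/0/1
#12 xor  $6, $6, $4 ; 0/11/9/0/15/0/14

$0=0 $1=11 $2=9 $3=0 $4=15 $5=0 $6=14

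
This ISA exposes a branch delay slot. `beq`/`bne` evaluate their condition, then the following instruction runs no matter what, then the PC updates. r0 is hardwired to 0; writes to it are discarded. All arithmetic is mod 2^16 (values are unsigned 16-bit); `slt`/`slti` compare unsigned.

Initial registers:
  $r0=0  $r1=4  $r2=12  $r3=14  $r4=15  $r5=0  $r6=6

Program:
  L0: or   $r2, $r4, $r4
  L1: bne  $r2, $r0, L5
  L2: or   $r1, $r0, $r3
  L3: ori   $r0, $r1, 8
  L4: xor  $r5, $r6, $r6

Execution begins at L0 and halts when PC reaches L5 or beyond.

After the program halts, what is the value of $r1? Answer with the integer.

14

#0 or   $r2, $r4, $r4 ; 0/4/15/14/15/0/6
#1 bne  $r2, $r0, L5 ; 0/4/15/14/15/0/6 ; →target
#2 or   $r1, $r0, $r3 ; 0/14/15/14/15/0/6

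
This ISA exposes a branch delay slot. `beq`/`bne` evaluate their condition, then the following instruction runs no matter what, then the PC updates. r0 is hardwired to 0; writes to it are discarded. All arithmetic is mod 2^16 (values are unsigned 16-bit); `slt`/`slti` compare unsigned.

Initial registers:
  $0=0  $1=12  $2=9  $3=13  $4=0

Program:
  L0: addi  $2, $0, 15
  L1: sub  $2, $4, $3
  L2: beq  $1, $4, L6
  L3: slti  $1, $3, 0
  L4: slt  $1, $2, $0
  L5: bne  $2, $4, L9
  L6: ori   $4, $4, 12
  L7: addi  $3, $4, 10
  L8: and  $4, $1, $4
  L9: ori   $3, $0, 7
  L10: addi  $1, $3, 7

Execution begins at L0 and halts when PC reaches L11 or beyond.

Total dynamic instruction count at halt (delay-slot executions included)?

PC=0  addi  $2, $0, 15       | $0=0 $1=12 $2=15 $3=13 $4=0
PC=1  sub  $2, $4, $3        | $0=0 $1=12 $2=65523 $3=13 $4=0
PC=2  beq  $1, $4, L6        | $0=0 $1=12 $2=65523 $3=13 $4=0  [not taken]
PC=3  slti  $1, $3, 0        | $0=0 $1=0 $2=65523 $3=13 $4=0
PC=4  slt  $1, $2, $0        | $0=0 $1=0 $2=65523 $3=13 $4=0
PC=5  bne  $2, $4, L9        | $0=0 $1=0 $2=65523 $3=13 $4=0  [TAKEN]
PC=6  ori   $4, $4, 12       | $0=0 $1=0 $2=65523 $3=13 $4=12
PC=9  ori   $3, $0, 7        | $0=0 $1=0 $2=65523 $3=7 $4=12
PC=10 addi  $1, $3, 7        | $0=0 $1=14 $2=65523 $3=7 $4=12

9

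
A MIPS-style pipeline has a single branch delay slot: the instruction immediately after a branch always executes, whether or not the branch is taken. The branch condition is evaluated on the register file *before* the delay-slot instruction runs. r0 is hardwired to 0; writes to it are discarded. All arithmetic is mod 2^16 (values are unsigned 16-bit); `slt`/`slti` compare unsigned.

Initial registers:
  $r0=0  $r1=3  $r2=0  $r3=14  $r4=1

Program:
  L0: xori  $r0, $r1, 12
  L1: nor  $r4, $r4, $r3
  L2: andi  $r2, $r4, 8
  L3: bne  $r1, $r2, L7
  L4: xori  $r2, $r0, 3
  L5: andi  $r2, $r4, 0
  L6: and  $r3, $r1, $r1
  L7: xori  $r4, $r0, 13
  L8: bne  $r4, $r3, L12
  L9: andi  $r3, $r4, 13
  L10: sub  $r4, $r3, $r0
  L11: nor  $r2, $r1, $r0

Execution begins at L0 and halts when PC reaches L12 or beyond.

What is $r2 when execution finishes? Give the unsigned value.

[0] xori  $r0, $r1, 12  →  {$r0:0, $r1:3, $r2:0, $r3:14, $r4:1}
[1] nor  $r4, $r4, $r3  →  {$r0:0, $r1:3, $r2:0, $r3:14, $r4:65520}
[2] andi  $r2, $r4, 8  →  {$r0:0, $r1:3, $r2:0, $r3:14, $r4:65520}
[3] bne  $r1, $r2, L7  →  {$r0:0, $r1:3, $r2:0, $r3:14, $r4:65520}  ⟨branch taken⟩
[4] xori  $r2, $r0, 3  →  {$r0:0, $r1:3, $r2:3, $r3:14, $r4:65520}
[7] xori  $r4, $r0, 13  →  {$r0:0, $r1:3, $r2:3, $r3:14, $r4:13}
[8] bne  $r4, $r3, L12  →  {$r0:0, $r1:3, $r2:3, $r3:14, $r4:13}  ⟨branch taken⟩
[9] andi  $r3, $r4, 13  →  {$r0:0, $r1:3, $r2:3, $r3:13, $r4:13}

3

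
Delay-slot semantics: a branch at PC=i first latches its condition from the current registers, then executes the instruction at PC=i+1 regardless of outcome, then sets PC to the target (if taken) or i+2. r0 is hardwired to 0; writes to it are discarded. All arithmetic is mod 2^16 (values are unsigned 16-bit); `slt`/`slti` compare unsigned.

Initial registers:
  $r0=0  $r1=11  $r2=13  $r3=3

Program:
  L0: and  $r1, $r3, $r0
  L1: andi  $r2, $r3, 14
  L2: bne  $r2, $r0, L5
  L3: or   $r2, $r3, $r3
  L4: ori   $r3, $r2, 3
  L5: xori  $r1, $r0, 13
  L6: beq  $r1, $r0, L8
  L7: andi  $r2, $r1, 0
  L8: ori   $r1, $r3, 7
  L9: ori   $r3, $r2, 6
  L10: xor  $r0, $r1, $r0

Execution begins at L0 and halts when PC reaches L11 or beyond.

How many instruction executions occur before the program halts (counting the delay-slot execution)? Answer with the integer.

10

PC=0  and  $r1, $r3, $r0     | $r0=0 $r1=0 $r2=13 $r3=3
PC=1  andi  $r2, $r3, 14     | $r0=0 $r1=0 $r2=2 $r3=3
PC=2  bne  $r2, $r0, L5      | $r0=0 $r1=0 $r2=2 $r3=3  [TAKEN]
PC=3  or   $r2, $r3, $r3     | $r0=0 $r1=0 $r2=3 $r3=3
PC=5  xori  $r1, $r0, 13     | $r0=0 $r1=13 $r2=3 $r3=3
PC=6  beq  $r1, $r0, L8      | $r0=0 $r1=13 $r2=3 $r3=3  [not taken]
PC=7  andi  $r2, $r1, 0      | $r0=0 $r1=13 $r2=0 $r3=3
PC=8  ori   $r1, $r3, 7      | $r0=0 $r1=7 $r2=0 $r3=3
PC=9  ori   $r3, $r2, 6      | $r0=0 $r1=7 $r2=0 $r3=6
PC=10 xor  $r0, $r1, $r0     | $r0=0 $r1=7 $r2=0 $r3=6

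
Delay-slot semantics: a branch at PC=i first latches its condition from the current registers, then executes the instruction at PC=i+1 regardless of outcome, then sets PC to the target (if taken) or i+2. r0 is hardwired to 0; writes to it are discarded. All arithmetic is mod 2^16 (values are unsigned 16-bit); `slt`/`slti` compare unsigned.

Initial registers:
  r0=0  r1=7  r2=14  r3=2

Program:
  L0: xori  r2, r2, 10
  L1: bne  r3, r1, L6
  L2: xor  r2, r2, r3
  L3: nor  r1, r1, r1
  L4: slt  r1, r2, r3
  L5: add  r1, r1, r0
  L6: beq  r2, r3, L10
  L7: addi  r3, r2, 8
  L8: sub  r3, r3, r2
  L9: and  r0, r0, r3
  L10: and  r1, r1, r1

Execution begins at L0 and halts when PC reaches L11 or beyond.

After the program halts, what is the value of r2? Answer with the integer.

6

#0 xori  r2, r2, 10 ; 0/7/4/2
#1 bne  r3, r1, L6 ; 0/7/4/2 ; →target
#2 xor  r2, r2, r3 ; 0/7/6/2
#6 beq  r2, r3, L10 ; 0/7/6/2 ; →fallthru
#7 addi  r3, r2, 8 ; 0/7/6/14
#8 sub  r3, r3, r2 ; 0/7/6/8
#9 and  r0, r0, r3 ; 0/7/6/8
#10 and  r1, r1, r1 ; 0/7/6/8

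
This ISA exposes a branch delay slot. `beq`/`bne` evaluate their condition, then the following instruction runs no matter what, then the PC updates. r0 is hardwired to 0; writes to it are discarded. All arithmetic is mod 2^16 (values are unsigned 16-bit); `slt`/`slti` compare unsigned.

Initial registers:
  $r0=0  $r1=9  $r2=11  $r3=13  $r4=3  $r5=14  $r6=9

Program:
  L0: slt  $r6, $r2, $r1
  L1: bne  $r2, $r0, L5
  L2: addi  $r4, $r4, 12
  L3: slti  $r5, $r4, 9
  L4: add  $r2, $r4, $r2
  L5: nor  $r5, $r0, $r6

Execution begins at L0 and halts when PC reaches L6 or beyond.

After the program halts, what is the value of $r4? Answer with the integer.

15

  step pc=0: slt  $r6, $r2, $r1  regs=(0,9,11,13,3,14,0)
  step pc=1: bne  $r2, $r0, L5  cond=T  regs=(0,9,11,13,3,14,0)
  step pc=2: addi  $r4, $r4, 12  regs=(0,9,11,13,15,14,0)
  step pc=5: nor  $r5, $r0, $r6  regs=(0,9,11,13,15,65535,0)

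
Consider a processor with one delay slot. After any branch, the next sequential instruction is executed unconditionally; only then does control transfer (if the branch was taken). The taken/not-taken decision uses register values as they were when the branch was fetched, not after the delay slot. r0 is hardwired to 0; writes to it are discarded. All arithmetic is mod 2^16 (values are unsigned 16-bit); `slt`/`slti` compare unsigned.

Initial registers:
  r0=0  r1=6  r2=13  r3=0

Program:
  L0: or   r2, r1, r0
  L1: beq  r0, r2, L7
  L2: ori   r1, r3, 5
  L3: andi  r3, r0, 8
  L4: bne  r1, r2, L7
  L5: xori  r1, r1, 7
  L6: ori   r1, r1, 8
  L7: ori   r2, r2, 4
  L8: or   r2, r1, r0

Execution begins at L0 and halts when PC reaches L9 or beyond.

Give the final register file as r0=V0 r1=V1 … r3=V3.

[0] or   r2, r1, r0  →  {r0:0, r1:6, r2:6, r3:0}
[1] beq  r0, r2, L7  →  {r0:0, r1:6, r2:6, r3:0}  ⟨branch fallthrough⟩
[2] ori   r1, r3, 5  →  {r0:0, r1:5, r2:6, r3:0}
[3] andi  r3, r0, 8  →  {r0:0, r1:5, r2:6, r3:0}
[4] bne  r1, r2, L7  →  {r0:0, r1:5, r2:6, r3:0}  ⟨branch taken⟩
[5] xori  r1, r1, 7  →  {r0:0, r1:2, r2:6, r3:0}
[7] ori   r2, r2, 4  →  {r0:0, r1:2, r2:6, r3:0}
[8] or   r2, r1, r0  →  {r0:0, r1:2, r2:2, r3:0}

r0=0 r1=2 r2=2 r3=0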